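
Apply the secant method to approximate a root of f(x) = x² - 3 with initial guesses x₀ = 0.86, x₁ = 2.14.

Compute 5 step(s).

f(x) = x² - 3
x₀ = 0.86, x₁ = 2.14

Secant formula: x_{n+1} = x_n - f(x_n)(x_n - x_{n-1})/(f(x_n) - f(x_{n-1}))

Iteration 1:
  f(0.860000) = -2.260400
  f(2.140000) = 1.579600
  x_2 = 2.140000 - 1.579600×(2.140000 - 0.860000)/(1.579600 - (-2.260400))
       = 1.613467
Iteration 2:
  f(2.140000) = 1.579600
  f(1.613467) = -0.396725
  x_3 = 1.613467 - (-0.396725)×(1.613467 - 2.140000)/(-0.396725 - 1.579600)
       = 1.719162
Iteration 3:
  f(1.613467) = -0.396725
  f(1.719162) = -0.044481
  x_4 = 1.719162 - (-0.044481)×(1.719162 - 1.613467)/(-0.044481 - (-0.396725))
       = 1.732509
Iteration 4:
  f(1.719162) = -0.044481
  f(1.732509) = 0.001589
  x_5 = 1.732509 - 0.001589×(1.732509 - 1.719162)/(0.001589 - (-0.044481))
       = 1.732049
Iteration 5:
  f(1.732509) = 0.001589
  f(1.732049) = -0.000006
  x_6 = 1.732049 - (-0.000006)×(1.732049 - 1.732509)/(-0.000006 - 0.001589)
       = 1.732051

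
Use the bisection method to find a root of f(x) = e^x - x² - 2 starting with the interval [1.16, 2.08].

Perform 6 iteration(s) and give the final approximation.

f(x) = e^x - x² - 2
Initial interval: [1.16, 2.08]

Iteration 1:
  c_1 = (1.160000 + 2.080000)/2 = 1.620000
  f(c_1) = f(1.620000) = 0.428690
  f(a) × f(c) < 0, new interval: [1.160000, 1.620000]
Iteration 2:
  c_2 = (1.160000 + 1.620000)/2 = 1.390000
  f(c_2) = f(1.390000) = 0.082750
  f(a) × f(c) < 0, new interval: [1.160000, 1.390000]
Iteration 3:
  c_3 = (1.160000 + 1.390000)/2 = 1.275000
  f(c_3) = f(1.275000) = -0.046924
  f(a) × f(c) ≥ 0, new interval: [1.275000, 1.390000]
Iteration 4:
  c_4 = (1.275000 + 1.390000)/2 = 1.332500
  f(c_4) = f(1.332500) = 0.014952
  f(a) × f(c) < 0, new interval: [1.275000, 1.332500]
Iteration 5:
  c_5 = (1.275000 + 1.332500)/2 = 1.303750
  f(c_5) = f(1.303750) = -0.016682
  f(a) × f(c) ≥ 0, new interval: [1.303750, 1.332500]
Iteration 6:
  c_6 = (1.303750 + 1.332500)/2 = 1.318125
  f(c_6) = f(1.318125) = -0.001044
  f(a) × f(c) ≥ 0, new interval: [1.318125, 1.332500]

After 6 iteration(s), the approximation is c_6 = 1.318125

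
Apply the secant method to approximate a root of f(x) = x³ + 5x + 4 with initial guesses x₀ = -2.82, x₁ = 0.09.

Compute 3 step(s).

f(x) = x³ + 5x + 4
x₀ = -2.82, x₁ = 0.09

Secant formula: x_{n+1} = x_n - f(x_n)(x_n - x_{n-1})/(f(x_n) - f(x_{n-1}))

Iteration 1:
  f(-2.820000) = -32.525768
  f(0.090000) = 4.450729
  x_2 = 0.090000 - 4.450729×(0.090000 - (-2.820000))/(4.450729 - (-32.525768))
       = -0.260266
Iteration 2:
  f(0.090000) = 4.450729
  f(-0.260266) = 2.681038
  x_3 = -0.260266 - 2.681038×(-0.260266 - 0.090000)/(2.681038 - 4.450729)
       = -0.790911
Iteration 3:
  f(-0.260266) = 2.681038
  f(-0.790911) = -0.449304
  x_4 = -0.790911 - (-0.449304)×(-0.790911 - (-0.260266))/(-0.449304 - 2.681038)
       = -0.714747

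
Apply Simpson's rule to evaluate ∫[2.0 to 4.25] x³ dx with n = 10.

f(x) = x³
a = 2.0, b = 4.25, n = 10
h = (b - a)/n = 0.225000

Simpson's rule: (h/3)[f(x₀) + 4f(x₁) + 2f(x₂) + ... + f(xₙ)]

x_0 = 2.0000, f(x_0) = 8.000000, coefficient = 1
x_1 = 2.2250, f(x_1) = 11.015141, coefficient = 4
x_2 = 2.4500, f(x_2) = 14.706125, coefficient = 2
x_3 = 2.6750, f(x_3) = 19.141297, coefficient = 4
x_4 = 2.9000, f(x_4) = 24.389000, coefficient = 2
x_5 = 3.1250, f(x_5) = 30.517578, coefficient = 4
x_6 = 3.3500, f(x_6) = 37.595375, coefficient = 2
x_7 = 3.5750, f(x_7) = 45.690734, coefficient = 4
x_8 = 3.8000, f(x_8) = 54.872000, coefficient = 2
x_9 = 4.0250, f(x_9) = 65.207516, coefficient = 4
x_10 = 4.2500, f(x_10) = 76.765625, coefficient = 1

I ≈ (0.225000/3) × 1034.179688 = 77.563477
Exact value: 77.563477
Error: 0.000000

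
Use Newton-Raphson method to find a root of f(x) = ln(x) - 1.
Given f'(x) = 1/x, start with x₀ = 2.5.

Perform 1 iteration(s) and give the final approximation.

f(x) = ln(x) - 1
f'(x) = 1/x
x₀ = 2.5

Newton-Raphson formula: x_{n+1} = x_n - f(x_n)/f'(x_n)

Iteration 1:
  f(2.500000) = -0.083709
  f'(2.500000) = 0.400000
  x_1 = 2.500000 - (-0.083709)/0.400000 = 2.709273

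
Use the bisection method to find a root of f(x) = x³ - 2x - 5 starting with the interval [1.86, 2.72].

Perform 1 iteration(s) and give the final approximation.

f(x) = x³ - 2x - 5
Initial interval: [1.86, 2.72]

Iteration 1:
  c_1 = (1.860000 + 2.720000)/2 = 2.290000
  f(c_1) = f(2.290000) = 2.428989
  f(a) × f(c) < 0, new interval: [1.860000, 2.290000]

After 1 iteration(s), the approximation is c_1 = 2.290000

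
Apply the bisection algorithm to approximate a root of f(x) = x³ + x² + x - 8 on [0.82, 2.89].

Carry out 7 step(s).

f(x) = x³ + x² + x - 8
Initial interval: [0.82, 2.89]

Iteration 1:
  c_1 = (0.820000 + 2.890000)/2 = 1.855000
  f(c_1) = f(1.855000) = 3.679126
  f(a) × f(c) < 0, new interval: [0.820000, 1.855000]
Iteration 2:
  c_2 = (0.820000 + 1.855000)/2 = 1.337500
  f(c_2) = f(1.337500) = -2.480932
  f(a) × f(c) ≥ 0, new interval: [1.337500, 1.855000]
Iteration 3:
  c_3 = (1.337500 + 1.855000)/2 = 1.596250
  f(c_3) = f(1.596250) = 0.211532
  f(a) × f(c) < 0, new interval: [1.337500, 1.596250]
Iteration 4:
  c_4 = (1.337500 + 1.596250)/2 = 1.466875
  f(c_4) = f(1.466875) = -1.225095
  f(a) × f(c) ≥ 0, new interval: [1.466875, 1.596250]
Iteration 5:
  c_5 = (1.466875 + 1.596250)/2 = 1.531562
  f(c_5) = f(1.531562) = -0.530193
  f(a) × f(c) ≥ 0, new interval: [1.531562, 1.596250]
Iteration 6:
  c_6 = (1.531562 + 1.596250)/2 = 1.563906
  f(c_6) = f(1.563906) = -0.165285
  f(a) × f(c) ≥ 0, new interval: [1.563906, 1.596250]
Iteration 7:
  c_7 = (1.563906 + 1.596250)/2 = 1.580078
  f(c_7) = f(1.580078) = 0.021622
  f(a) × f(c) < 0, new interval: [1.563906, 1.580078]

After 7 iteration(s), the approximation is c_7 = 1.580078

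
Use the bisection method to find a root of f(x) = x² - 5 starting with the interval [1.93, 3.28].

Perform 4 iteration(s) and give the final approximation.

f(x) = x² - 5
Initial interval: [1.93, 3.28]

Iteration 1:
  c_1 = (1.930000 + 3.280000)/2 = 2.605000
  f(c_1) = f(2.605000) = 1.786025
  f(a) × f(c) < 0, new interval: [1.930000, 2.605000]
Iteration 2:
  c_2 = (1.930000 + 2.605000)/2 = 2.267500
  f(c_2) = f(2.267500) = 0.141556
  f(a) × f(c) < 0, new interval: [1.930000, 2.267500]
Iteration 3:
  c_3 = (1.930000 + 2.267500)/2 = 2.098750
  f(c_3) = f(2.098750) = -0.595248
  f(a) × f(c) ≥ 0, new interval: [2.098750, 2.267500]
Iteration 4:
  c_4 = (2.098750 + 2.267500)/2 = 2.183125
  f(c_4) = f(2.183125) = -0.233965
  f(a) × f(c) ≥ 0, new interval: [2.183125, 2.267500]

After 4 iteration(s), the approximation is c_4 = 2.183125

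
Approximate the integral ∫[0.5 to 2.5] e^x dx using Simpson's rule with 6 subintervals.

f(x) = e^x
a = 0.5, b = 2.5, n = 6
h = (b - a)/n = 0.333333

Simpson's rule: (h/3)[f(x₀) + 4f(x₁) + 2f(x₂) + ... + f(xₙ)]

x_0 = 0.5000, f(x_0) = 1.648721, coefficient = 1
x_1 = 0.8333, f(x_1) = 2.300976, coefficient = 4
x_2 = 1.1667, f(x_2) = 3.211271, coefficient = 2
x_3 = 1.5000, f(x_3) = 4.481689, coefficient = 4
x_4 = 1.8333, f(x_4) = 6.254701, coefficient = 2
x_5 = 2.1667, f(x_5) = 8.729138, coefficient = 4
x_6 = 2.5000, f(x_6) = 12.182494, coefficient = 1

I ≈ (0.333333/3) × 94.810372 = 10.534486
Exact value: 10.533773
Error: 0.000713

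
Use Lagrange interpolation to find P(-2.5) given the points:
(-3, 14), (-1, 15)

Lagrange interpolation formula:
P(x) = Σ yᵢ × Lᵢ(x)
where Lᵢ(x) = Π_{j≠i} (x - xⱼ)/(xᵢ - xⱼ)

L_0(-2.5) = (-2.5 - (-1))/(-3 - (-1)) = 0.750000
L_1(-2.5) = (-2.5 - (-3))/(-1 - (-3)) = 0.250000

P(-2.5) = 14×L_0(-2.5) + 15×L_1(-2.5)
P(-2.5) = 14.250000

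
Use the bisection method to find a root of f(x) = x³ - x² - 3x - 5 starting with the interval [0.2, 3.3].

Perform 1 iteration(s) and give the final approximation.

f(x) = x³ - x² - 3x - 5
Initial interval: [0.2, 3.3]

Iteration 1:
  c_1 = (0.200000 + 3.300000)/2 = 1.750000
  f(c_1) = f(1.750000) = -7.953125
  f(a) × f(c) ≥ 0, new interval: [1.750000, 3.300000]

After 1 iteration(s), the approximation is c_1 = 1.750000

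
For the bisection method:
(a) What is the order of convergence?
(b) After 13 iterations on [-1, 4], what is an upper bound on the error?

(a) Bisection has linear (order 1) convergence; the error is halved each step.

(b) Error bound = (b-a)/2^n = (4 - (-1))/2^{13}
    = 5/2^{13}

(a) 1 (linear); (b) error ≤ 6.10e-04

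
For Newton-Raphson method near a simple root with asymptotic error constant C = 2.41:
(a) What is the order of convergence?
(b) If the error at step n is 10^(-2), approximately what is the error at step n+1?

(a) Newton-Raphson has quadratic (order 2) convergence near simple roots.
    This means |e_{n+1}| ≈ C|e_n|².

(b) With |e_n| = 10^(-2) and C = 2.41:
    |e_{n+1}| ≈ 2.41 × (10^(-2))² = 2.41 × 10^(-4)

(a) 2 (quadratic); (b) |e_{n+1}| ≈ 2.410e-04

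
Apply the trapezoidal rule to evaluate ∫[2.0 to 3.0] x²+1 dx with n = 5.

f(x) = x²+1
a = 2.0, b = 3.0, n = 5
h = (b - a)/n = 0.200000

Trapezoidal rule: (h/2)[f(x₀) + 2f(x₁) + 2f(x₂) + ... + f(xₙ)]

x_0 = 2.0000, f(x_0) = 5.000000, coefficient = 1
x_1 = 2.2000, f(x_1) = 5.840000, coefficient = 2
x_2 = 2.4000, f(x_2) = 6.760000, coefficient = 2
x_3 = 2.6000, f(x_3) = 7.760000, coefficient = 2
x_4 = 2.8000, f(x_4) = 8.840000, coefficient = 2
x_5 = 3.0000, f(x_5) = 10.000000, coefficient = 1

I ≈ (0.200000/2) × 73.400000 = 7.340000
Exact value: 7.333333
Error: 0.006667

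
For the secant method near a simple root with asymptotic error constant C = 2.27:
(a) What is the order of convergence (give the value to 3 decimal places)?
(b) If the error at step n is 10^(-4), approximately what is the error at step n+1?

(a) Secant method has superlinear convergence with order φ = (1+√5)/2 ≈ 1.618.
    This means |e_{n+1}| ≈ C|e_n|^1.618.

(b) With |e_n| = 10^(-4) and C = 2.27:
    |e_{n+1}| ≈ 2.27 × (10^(-4))^1.618 = 2.27 × 10^(-6.47)

(a) ≈ 1.618 (golden ratio); (b) |e_{n+1}| ≈ 7.654e-07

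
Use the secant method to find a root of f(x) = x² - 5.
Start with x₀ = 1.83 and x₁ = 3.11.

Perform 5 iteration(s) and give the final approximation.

f(x) = x² - 5
x₀ = 1.83, x₁ = 3.11

Secant formula: x_{n+1} = x_n - f(x_n)(x_n - x_{n-1})/(f(x_n) - f(x_{n-1}))

Iteration 1:
  f(1.830000) = -1.651100
  f(3.110000) = 4.672100
  x_2 = 3.110000 - 4.672100×(3.110000 - 1.830000)/(4.672100 - (-1.651100))
       = 2.164231
Iteration 2:
  f(3.110000) = 4.672100
  f(2.164231) = -0.316105
  x_3 = 2.164231 - (-0.316105)×(2.164231 - 3.110000)/(-0.316105 - 4.672100)
       = 2.224165
Iteration 3:
  f(2.164231) = -0.316105
  f(2.224165) = -0.053092
  x_4 = 2.224165 - (-0.053092)×(2.224165 - 2.164231)/(-0.053092 - (-0.316105))
       = 2.236263
Iteration 4:
  f(2.224165) = -0.053092
  f(2.236263) = 0.000871
  x_5 = 2.236263 - 0.000871×(2.236263 - 2.224165)/(0.000871 - (-0.053092))
       = 2.236067
Iteration 5:
  f(2.236263) = 0.000871
  f(2.236067) = -0.000002
  x_6 = 2.236067 - (-0.000002)×(2.236067 - 2.236263)/(-0.000002 - 0.000871)
       = 2.236068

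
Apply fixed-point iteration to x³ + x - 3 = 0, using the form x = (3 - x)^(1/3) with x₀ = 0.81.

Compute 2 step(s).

Equation: x³ + x - 3 = 0
Fixed-point form: x = (3 - x)^(1/3)
x₀ = 0.81

x_1 = g(0.810000) = 1.298618
x_2 = g(1.298618) = 1.193807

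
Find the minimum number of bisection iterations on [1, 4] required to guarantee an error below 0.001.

We need (b-a)/2^n ≤ 0.001
(4 - 1)/2^n ≤ 0.001
3/2^n ≤ 0.001
2^n ≥ 3000
n ≥ log₂(3000) = 11.55
n ≥ 12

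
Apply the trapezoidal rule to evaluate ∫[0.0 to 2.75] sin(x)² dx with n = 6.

f(x) = sin(x)²
a = 0.0, b = 2.75, n = 6
h = (b - a)/n = 0.458333

Trapezoidal rule: (h/2)[f(x₀) + 2f(x₁) + 2f(x₂) + ... + f(xₙ)]

x_0 = 0.0000, f(x_0) = 0.000000, coefficient = 1
x_1 = 0.4583, f(x_1) = 0.195766, coefficient = 2
x_2 = 0.9167, f(x_2) = 0.629766, coefficient = 2
x_3 = 1.3750, f(x_3) = 0.962151, coefficient = 2
x_4 = 1.8333, f(x_4) = 0.932643, coefficient = 2
x_5 = 2.2917, f(x_5) = 0.564349, coefficient = 2
x_6 = 2.7500, f(x_6) = 0.145665, coefficient = 1

I ≈ (0.458333/2) × 6.715015 = 1.538858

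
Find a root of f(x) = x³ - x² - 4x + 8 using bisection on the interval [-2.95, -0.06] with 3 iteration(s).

f(x) = x³ - x² - 4x + 8
Initial interval: [-2.95, -0.06]

Iteration 1:
  c_1 = (-2.950000 + (-0.060000))/2 = -1.505000
  f(c_1) = f(-1.505000) = 8.346112
  f(a) × f(c) < 0, new interval: [-2.950000, -1.505000]
Iteration 2:
  c_2 = (-2.950000 + (-1.505000))/2 = -2.227500
  f(c_2) = f(-2.227500) = 0.895932
  f(a) × f(c) < 0, new interval: [-2.950000, -2.227500]
Iteration 3:
  c_3 = (-2.950000 + (-2.227500))/2 = -2.588750
  f(c_3) = f(-2.588750) = -5.695462
  f(a) × f(c) ≥ 0, new interval: [-2.588750, -2.227500]

After 3 iteration(s), the approximation is c_3 = -2.588750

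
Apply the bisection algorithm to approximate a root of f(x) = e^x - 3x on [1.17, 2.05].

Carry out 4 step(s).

f(x) = e^x - 3x
Initial interval: [1.17, 2.05]

Iteration 1:
  c_1 = (1.170000 + 2.050000)/2 = 1.610000
  f(c_1) = f(1.610000) = 0.172811
  f(a) × f(c) < 0, new interval: [1.170000, 1.610000]
Iteration 2:
  c_2 = (1.170000 + 1.610000)/2 = 1.390000
  f(c_2) = f(1.390000) = -0.155150
  f(a) × f(c) ≥ 0, new interval: [1.390000, 1.610000]
Iteration 3:
  c_3 = (1.390000 + 1.610000)/2 = 1.500000
  f(c_3) = f(1.500000) = -0.018311
  f(a) × f(c) ≥ 0, new interval: [1.500000, 1.610000]
Iteration 4:
  c_4 = (1.500000 + 1.610000)/2 = 1.555000
  f(c_4) = f(1.555000) = 0.070087
  f(a) × f(c) < 0, new interval: [1.500000, 1.555000]

After 4 iteration(s), the approximation is c_4 = 1.555000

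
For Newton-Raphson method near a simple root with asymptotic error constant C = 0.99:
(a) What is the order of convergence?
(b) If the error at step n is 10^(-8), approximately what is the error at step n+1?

(a) Newton-Raphson has quadratic (order 2) convergence near simple roots.
    This means |e_{n+1}| ≈ C|e_n|².

(b) With |e_n| = 10^(-8) and C = 0.99:
    |e_{n+1}| ≈ 0.99 × (10^(-8))² = 0.99 × 10^(-16)

(a) 2 (quadratic); (b) |e_{n+1}| ≈ 9.900e-17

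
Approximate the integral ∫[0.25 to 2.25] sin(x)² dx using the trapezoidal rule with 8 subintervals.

f(x) = sin(x)²
a = 0.25, b = 2.25, n = 8
h = (b - a)/n = 0.250000

Trapezoidal rule: (h/2)[f(x₀) + 2f(x₁) + 2f(x₂) + ... + f(xₙ)]

x_0 = 0.2500, f(x_0) = 0.061209, coefficient = 1
x_1 = 0.5000, f(x_1) = 0.229849, coefficient = 2
x_2 = 0.7500, f(x_2) = 0.464631, coefficient = 2
x_3 = 1.0000, f(x_3) = 0.708073, coefficient = 2
x_4 = 1.2500, f(x_4) = 0.900572, coefficient = 2
x_5 = 1.5000, f(x_5) = 0.994996, coefficient = 2
x_6 = 1.7500, f(x_6) = 0.968228, coefficient = 2
x_7 = 2.0000, f(x_7) = 0.826822, coefficient = 2
x_8 = 2.2500, f(x_8) = 0.605398, coefficient = 1

I ≈ (0.250000/2) × 10.852950 = 1.356619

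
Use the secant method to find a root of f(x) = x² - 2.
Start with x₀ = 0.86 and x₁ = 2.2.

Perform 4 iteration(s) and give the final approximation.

f(x) = x² - 2
x₀ = 0.86, x₁ = 2.2

Secant formula: x_{n+1} = x_n - f(x_n)(x_n - x_{n-1})/(f(x_n) - f(x_{n-1}))

Iteration 1:
  f(0.860000) = -1.260400
  f(2.200000) = 2.840000
  x_2 = 2.200000 - 2.840000×(2.200000 - 0.860000)/(2.840000 - (-1.260400))
       = 1.271895
Iteration 2:
  f(2.200000) = 2.840000
  f(1.271895) = -0.382282
  x_3 = 1.271895 - (-0.382282)×(1.271895 - 2.200000)/(-0.382282 - 2.840000)
       = 1.382003
Iteration 3:
  f(1.271895) = -0.382282
  f(1.382003) = -0.090068
  x_4 = 1.382003 - (-0.090068)×(1.382003 - 1.271895)/(-0.090068 - (-0.382282))
       = 1.415941
Iteration 4:
  f(1.382003) = -0.090068
  f(1.415941) = 0.004889
  x_5 = 1.415941 - 0.004889×(1.415941 - 1.382003)/(0.004889 - (-0.090068))
       = 1.414194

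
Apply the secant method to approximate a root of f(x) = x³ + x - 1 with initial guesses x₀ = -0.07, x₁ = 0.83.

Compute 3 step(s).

f(x) = x³ + x - 1
x₀ = -0.07, x₁ = 0.83

Secant formula: x_{n+1} = x_n - f(x_n)(x_n - x_{n-1})/(f(x_n) - f(x_{n-1}))

Iteration 1:
  f(-0.070000) = -1.070343
  f(0.830000) = 0.401787
  x_2 = 0.830000 - 0.401787×(0.830000 - (-0.070000))/(0.401787 - (-1.070343))
       = 0.584364
Iteration 2:
  f(0.830000) = 0.401787
  f(0.584364) = -0.216087
  x_3 = 0.584364 - (-0.216087)×(0.584364 - 0.830000)/(-0.216087 - 0.401787)
       = 0.670269
Iteration 3:
  f(0.584364) = -0.216087
  f(0.670269) = -0.028605
  x_4 = 0.670269 - (-0.028605)×(0.670269 - 0.584364)/(-0.028605 - (-0.216087))
       = 0.683376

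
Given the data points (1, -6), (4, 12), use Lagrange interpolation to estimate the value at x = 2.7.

Lagrange interpolation formula:
P(x) = Σ yᵢ × Lᵢ(x)
where Lᵢ(x) = Π_{j≠i} (x - xⱼ)/(xᵢ - xⱼ)

L_0(2.7) = (2.7 - 4)/(1 - 4) = 0.433333
L_1(2.7) = (2.7 - 1)/(4 - 1) = 0.566667

P(2.7) = (-6)×L_0(2.7) + 12×L_1(2.7)
P(2.7) = 4.200000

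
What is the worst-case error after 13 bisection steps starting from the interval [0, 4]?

Bisection error bound: |error| ≤ (b-a)/2^n
|error| ≤ (4 - 0)/2^13 = 4/2^13
|error| ≤ 0.0004882812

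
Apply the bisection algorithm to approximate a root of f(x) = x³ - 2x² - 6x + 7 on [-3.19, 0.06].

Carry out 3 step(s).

f(x) = x³ - 2x² - 6x + 7
Initial interval: [-3.19, 0.06]

Iteration 1:
  c_1 = (-3.190000 + 0.060000)/2 = -1.565000
  f(c_1) = f(-1.565000) = 7.658513
  f(a) × f(c) < 0, new interval: [-3.190000, -1.565000]
Iteration 2:
  c_2 = (-3.190000 + (-1.565000))/2 = -2.377500
  f(c_2) = f(-2.377500) = -3.478846
  f(a) × f(c) ≥ 0, new interval: [-2.377500, -1.565000]
Iteration 3:
  c_3 = (-2.377500 + (-1.565000))/2 = -1.971250
  f(c_3) = f(-1.971250) = 3.395911
  f(a) × f(c) < 0, new interval: [-2.377500, -1.971250]

After 3 iteration(s), the approximation is c_3 = -1.971250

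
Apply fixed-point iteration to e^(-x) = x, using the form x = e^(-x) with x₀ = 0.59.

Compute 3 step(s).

Equation: e^(-x) = x
Fixed-point form: x = e^(-x)
x₀ = 0.59

x_1 = g(0.590000) = 0.554327
x_2 = g(0.554327) = 0.574459
x_3 = g(0.574459) = 0.563010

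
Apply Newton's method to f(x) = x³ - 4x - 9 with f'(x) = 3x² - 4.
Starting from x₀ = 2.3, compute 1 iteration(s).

f(x) = x³ - 4x - 9
f'(x) = 3x² - 4
x₀ = 2.3

Newton-Raphson formula: x_{n+1} = x_n - f(x_n)/f'(x_n)

Iteration 1:
  f(2.300000) = -6.033000
  f'(2.300000) = 11.870000
  x_1 = 2.300000 - (-6.033000)/11.870000 = 2.808256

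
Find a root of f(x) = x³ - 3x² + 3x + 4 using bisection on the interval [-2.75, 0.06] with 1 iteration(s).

f(x) = x³ - 3x² + 3x + 4
Initial interval: [-2.75, 0.06]

Iteration 1:
  c_1 = (-2.750000 + 0.060000)/2 = -1.345000
  f(c_1) = f(-1.345000) = -7.895214
  f(a) × f(c) ≥ 0, new interval: [-1.345000, 0.060000]

After 1 iteration(s), the approximation is c_1 = -1.345000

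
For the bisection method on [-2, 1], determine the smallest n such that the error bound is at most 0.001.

We need (b-a)/2^n ≤ 0.001
(1 - (-2))/2^n ≤ 0.001
3/2^n ≤ 0.001
2^n ≥ 3000
n ≥ log₂(3000) = 11.55
n ≥ 12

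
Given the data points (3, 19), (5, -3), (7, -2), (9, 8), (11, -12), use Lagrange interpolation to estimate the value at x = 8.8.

Lagrange interpolation formula:
P(x) = Σ yᵢ × Lᵢ(x)
where Lᵢ(x) = Π_{j≠i} (x - xⱼ)/(xᵢ - xⱼ)

L_0(8.8) = (8.8 - 5)/(3 - 5) × (8.8 - 7)/(3 - 7) × (8.8 - 9)/(3 - 9) × (8.8 - 11)/(3 - 11) = 0.007837
L_1(8.8) = (8.8 - 3)/(5 - 3) × (8.8 - 7)/(5 - 7) × (8.8 - 9)/(5 - 9) × (8.8 - 11)/(5 - 11) = -0.047850
L_2(8.8) = (8.8 - 3)/(7 - 3) × (8.8 - 5)/(7 - 5) × (8.8 - 9)/(7 - 9) × (8.8 - 11)/(7 - 11) = 0.151525
L_3(8.8) = (8.8 - 3)/(9 - 3) × (8.8 - 5)/(9 - 5) × (8.8 - 7)/(9 - 7) × (8.8 - 11)/(9 - 11) = 0.909150
L_4(8.8) = (8.8 - 3)/(11 - 3) × (8.8 - 5)/(11 - 5) × (8.8 - 7)/(11 - 7) × (8.8 - 9)/(11 - 9) = -0.020662

P(8.8) = 19×L_0(8.8) + (-3)×L_1(8.8) + (-2)×L_2(8.8) + 8×L_3(8.8) + (-12)×L_4(8.8)
P(8.8) = 7.510563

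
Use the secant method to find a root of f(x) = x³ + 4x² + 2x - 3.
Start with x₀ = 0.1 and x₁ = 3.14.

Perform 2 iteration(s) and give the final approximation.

f(x) = x³ + 4x² + 2x - 3
x₀ = 0.1, x₁ = 3.14

Secant formula: x_{n+1} = x_n - f(x_n)(x_n - x_{n-1})/(f(x_n) - f(x_{n-1}))

Iteration 1:
  f(0.100000) = -2.759000
  f(3.140000) = 73.677544
  x_2 = 3.140000 - 73.677544×(3.140000 - 0.100000)/(73.677544 - (-2.759000))
       = 0.209730
Iteration 2:
  f(3.140000) = 73.677544
  f(0.209730) = -2.395369
  x_3 = 0.209730 - (-2.395369)×(0.209730 - 3.140000)/(-2.395369 - 73.677544)
       = 0.301997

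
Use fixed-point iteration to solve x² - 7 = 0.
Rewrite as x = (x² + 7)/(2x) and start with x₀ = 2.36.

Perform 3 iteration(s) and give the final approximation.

Equation: x² - 7 = 0
Fixed-point form: x = (x² + 7)/(2x)
x₀ = 2.36

x_1 = g(2.360000) = 2.663051
x_2 = g(2.663051) = 2.645808
x_3 = g(2.645808) = 2.645751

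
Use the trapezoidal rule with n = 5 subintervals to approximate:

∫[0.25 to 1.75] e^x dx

f(x) = e^x
a = 0.25, b = 1.75, n = 5
h = (b - a)/n = 0.300000

Trapezoidal rule: (h/2)[f(x₀) + 2f(x₁) + 2f(x₂) + ... + f(xₙ)]

x_0 = 0.2500, f(x_0) = 1.284025, coefficient = 1
x_1 = 0.5500, f(x_1) = 1.733253, coefficient = 2
x_2 = 0.8500, f(x_2) = 2.339647, coefficient = 2
x_3 = 1.1500, f(x_3) = 3.158193, coefficient = 2
x_4 = 1.4500, f(x_4) = 4.263115, coefficient = 2
x_5 = 1.7500, f(x_5) = 5.754603, coefficient = 1

I ≈ (0.300000/2) × 30.027043 = 4.504056
Exact value: 4.470577
Error: 0.033479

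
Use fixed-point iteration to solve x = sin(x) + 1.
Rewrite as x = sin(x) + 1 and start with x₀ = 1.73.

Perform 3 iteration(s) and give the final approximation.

Equation: x = sin(x) + 1
Fixed-point form: x = sin(x) + 1
x₀ = 1.73

x_1 = g(1.730000) = 1.987354
x_2 = g(1.987354) = 1.914487
x_3 = g(1.914487) = 1.941517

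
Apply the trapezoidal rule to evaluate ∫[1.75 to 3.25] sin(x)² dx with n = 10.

f(x) = sin(x)²
a = 1.75, b = 3.25, n = 10
h = (b - a)/n = 0.150000

Trapezoidal rule: (h/2)[f(x₀) + 2f(x₁) + 2f(x₂) + ... + f(xₙ)]

x_0 = 1.7500, f(x_0) = 0.968228, coefficient = 1
x_1 = 1.9000, f(x_1) = 0.895484, coefficient = 2
x_2 = 2.0500, f(x_2) = 0.787412, coefficient = 2
x_3 = 2.2000, f(x_3) = 0.653666, coefficient = 2
x_4 = 2.3500, f(x_4) = 0.506194, coefficient = 2
x_5 = 2.5000, f(x_5) = 0.358169, coefficient = 2
x_6 = 2.6500, f(x_6) = 0.222813, coefficient = 2
x_7 = 2.8000, f(x_7) = 0.112217, coefficient = 2
x_8 = 2.9500, f(x_8) = 0.036261, coefficient = 2
x_9 = 3.1000, f(x_9) = 0.001729, coefficient = 2
x_10 = 3.2500, f(x_10) = 0.011706, coefficient = 1

I ≈ (0.150000/2) × 8.127825 = 0.609587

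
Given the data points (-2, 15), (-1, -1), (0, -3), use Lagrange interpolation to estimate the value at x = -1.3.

Lagrange interpolation formula:
P(x) = Σ yᵢ × Lᵢ(x)
where Lᵢ(x) = Π_{j≠i} (x - xⱼ)/(xᵢ - xⱼ)

L_0(-1.3) = (-1.3 - (-1))/(-2 - (-1)) × (-1.3 - 0)/(-2 - 0) = 0.195000
L_1(-1.3) = (-1.3 - (-2))/(-1 - (-2)) × (-1.3 - 0)/(-1 - 0) = 0.910000
L_2(-1.3) = (-1.3 - (-2))/(0 - (-2)) × (-1.3 - (-1))/(0 - (-1)) = -0.105000

P(-1.3) = 15×L_0(-1.3) + (-1)×L_1(-1.3) + (-3)×L_2(-1.3)
P(-1.3) = 2.330000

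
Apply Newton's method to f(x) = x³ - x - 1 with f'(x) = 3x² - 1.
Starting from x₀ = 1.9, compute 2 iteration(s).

f(x) = x³ - x - 1
f'(x) = 3x² - 1
x₀ = 1.9

Newton-Raphson formula: x_{n+1} = x_n - f(x_n)/f'(x_n)

Iteration 1:
  f(1.900000) = 3.959000
  f'(1.900000) = 9.830000
  x_1 = 1.900000 - 3.959000/9.830000 = 1.497253
Iteration 2:
  f(1.497253) = 0.859240
  f'(1.497253) = 5.725302
  x_2 = 1.497253 - 0.859240/5.725302 = 1.347176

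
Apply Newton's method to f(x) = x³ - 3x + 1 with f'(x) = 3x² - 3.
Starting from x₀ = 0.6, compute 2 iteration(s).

f(x) = x³ - 3x + 1
f'(x) = 3x² - 3
x₀ = 0.6

Newton-Raphson formula: x_{n+1} = x_n - f(x_n)/f'(x_n)

Iteration 1:
  f(0.600000) = -0.584000
  f'(0.600000) = -1.920000
  x_1 = 0.600000 - (-0.584000)/(-1.920000) = 0.295833
Iteration 2:
  f(0.295833) = 0.138391
  f'(0.295833) = -2.737448
  x_2 = 0.295833 - 0.138391/(-2.737448) = 0.346388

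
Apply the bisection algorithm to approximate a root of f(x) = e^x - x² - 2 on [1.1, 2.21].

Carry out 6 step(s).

f(x) = e^x - x² - 2
Initial interval: [1.1, 2.21]

Iteration 1:
  c_1 = (1.100000 + 2.210000)/2 = 1.655000
  f(c_1) = f(1.655000) = 0.494055
  f(a) × f(c) < 0, new interval: [1.100000, 1.655000]
Iteration 2:
  c_2 = (1.100000 + 1.655000)/2 = 1.377500
  f(c_2) = f(1.377500) = 0.067471
  f(a) × f(c) < 0, new interval: [1.100000, 1.377500]
Iteration 3:
  c_3 = (1.100000 + 1.377500)/2 = 1.238750
  f(c_3) = f(1.238750) = -0.083205
  f(a) × f(c) ≥ 0, new interval: [1.238750, 1.377500]
Iteration 4:
  c_4 = (1.238750 + 1.377500)/2 = 1.308125
  f(c_4) = f(1.308125) = -0.011960
  f(a) × f(c) ≥ 0, new interval: [1.308125, 1.377500]
Iteration 5:
  c_5 = (1.308125 + 1.377500)/2 = 1.342812
  f(c_5) = f(1.342812) = 0.026654
  f(a) × f(c) < 0, new interval: [1.308125, 1.342812]
Iteration 6:
  c_6 = (1.308125 + 1.342812)/2 = 1.325469
  f(c_6) = f(1.325469) = 0.007082
  f(a) × f(c) < 0, new interval: [1.308125, 1.325469]

After 6 iteration(s), the approximation is c_6 = 1.325469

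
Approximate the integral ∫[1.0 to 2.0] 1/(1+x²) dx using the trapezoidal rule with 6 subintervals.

f(x) = 1/(1+x²)
a = 1.0, b = 2.0, n = 6
h = (b - a)/n = 0.166667

Trapezoidal rule: (h/2)[f(x₀) + 2f(x₁) + 2f(x₂) + ... + f(xₙ)]

x_0 = 1.0000, f(x_0) = 0.500000, coefficient = 1
x_1 = 1.1667, f(x_1) = 0.423529, coefficient = 2
x_2 = 1.3333, f(x_2) = 0.360000, coefficient = 2
x_3 = 1.5000, f(x_3) = 0.307692, coefficient = 2
x_4 = 1.6667, f(x_4) = 0.264706, coefficient = 2
x_5 = 1.8333, f(x_5) = 0.229299, coefficient = 2
x_6 = 2.0000, f(x_6) = 0.200000, coefficient = 1

I ≈ (0.166667/2) × 3.870454 = 0.322538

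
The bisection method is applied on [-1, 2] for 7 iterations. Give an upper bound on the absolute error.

Bisection error bound: |error| ≤ (b-a)/2^n
|error| ≤ (2 - (-1))/2^7 = 3/2^7
|error| ≤ 0.0234375000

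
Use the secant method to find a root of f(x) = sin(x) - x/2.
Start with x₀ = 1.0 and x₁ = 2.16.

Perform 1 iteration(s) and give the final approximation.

f(x) = sin(x) - x/2
x₀ = 1.0, x₁ = 2.16

Secant formula: x_{n+1} = x_n - f(x_n)(x_n - x_{n-1})/(f(x_n) - f(x_{n-1}))

Iteration 1:
  f(1.000000) = 0.341471
  f(2.160000) = -0.248617
  x_2 = 2.160000 - (-0.248617)×(2.160000 - 1.000000)/(-0.248617 - 0.341471)
       = 1.671267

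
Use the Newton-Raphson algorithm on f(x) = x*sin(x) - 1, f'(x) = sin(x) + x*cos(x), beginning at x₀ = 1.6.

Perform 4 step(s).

f(x) = x*sin(x) - 1
f'(x) = sin(x) + x*cos(x)
x₀ = 1.6

Newton-Raphson formula: x_{n+1} = x_n - f(x_n)/f'(x_n)

Iteration 1:
  f(1.600000) = 0.599318
  f'(1.600000) = 0.952854
  x_1 = 1.600000 - 0.599318/0.952854 = 0.971029
Iteration 2:
  f(0.971029) = -0.198448
  f'(0.971029) = 1.373565
  x_2 = 0.971029 - (-0.198448)/1.373565 = 1.115505
Iteration 3:
  f(1.115505) = 0.001872
  f'(1.115505) = 1.388647
  x_3 = 1.115505 - 0.001872/1.388647 = 1.114157
Iteration 4:
  f(1.114157) = 0.000000
  f'(1.114157) = 1.388809
  x_4 = 1.114157 - 0.000000/1.388809 = 1.114157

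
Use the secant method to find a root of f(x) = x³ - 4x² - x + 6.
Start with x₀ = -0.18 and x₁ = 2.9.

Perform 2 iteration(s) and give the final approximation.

f(x) = x³ - 4x² - x + 6
x₀ = -0.18, x₁ = 2.9

Secant formula: x_{n+1} = x_n - f(x_n)(x_n - x_{n-1})/(f(x_n) - f(x_{n-1}))

Iteration 1:
  f(-0.180000) = 6.044568
  f(2.900000) = -6.151000
  x_2 = 2.900000 - (-6.151000)×(2.900000 - (-0.180000))/(-6.151000 - 6.044568)
       = 1.346560
Iteration 2:
  f(2.900000) = -6.151000
  f(1.346560) = -0.157842
  x_3 = 1.346560 - (-0.157842)×(1.346560 - 2.900000)/(-0.157842 - (-6.151000))
       = 1.305647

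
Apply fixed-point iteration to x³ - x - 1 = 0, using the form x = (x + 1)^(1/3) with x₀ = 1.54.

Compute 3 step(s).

Equation: x³ - x - 1 = 0
Fixed-point form: x = (x + 1)^(1/3)
x₀ = 1.54

x_1 = g(1.540000) = 1.364409
x_2 = g(1.364409) = 1.332215
x_3 = g(1.332215) = 1.326140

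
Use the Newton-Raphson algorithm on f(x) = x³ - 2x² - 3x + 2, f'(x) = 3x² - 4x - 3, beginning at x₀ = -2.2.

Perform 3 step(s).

f(x) = x³ - 2x² - 3x + 2
f'(x) = 3x² - 4x - 3
x₀ = -2.2

Newton-Raphson formula: x_{n+1} = x_n - f(x_n)/f'(x_n)

Iteration 1:
  f(-2.200000) = -11.728000
  f'(-2.200000) = 20.320000
  x_1 = -2.200000 - (-11.728000)/20.320000 = -1.622835
Iteration 2:
  f(-1.622835) = -2.672565
  f'(-1.622835) = 11.392115
  x_2 = -1.622835 - (-2.672565)/11.392115 = -1.388237
Iteration 3:
  f(-1.388237) = -0.365105
  f'(-1.388237) = 8.334552
  x_3 = -1.388237 - (-0.365105)/8.334552 = -1.344431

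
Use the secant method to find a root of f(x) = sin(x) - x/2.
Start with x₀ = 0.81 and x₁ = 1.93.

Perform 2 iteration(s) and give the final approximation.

f(x) = sin(x) - x/2
x₀ = 0.81, x₁ = 1.93

Secant formula: x_{n+1} = x_n - f(x_n)(x_n - x_{n-1})/(f(x_n) - f(x_{n-1}))

Iteration 1:
  f(0.810000) = 0.319287
  f(1.930000) = -0.028823
  x_2 = 1.930000 - (-0.028823)×(1.930000 - 0.810000)/(-0.028823 - 0.319287)
       = 1.837266
Iteration 2:
  f(1.930000) = -0.028823
  f(1.837266) = 0.046074
  x_3 = 1.837266 - 0.046074×(1.837266 - 1.930000)/(0.046074 - (-0.028823))
       = 1.894313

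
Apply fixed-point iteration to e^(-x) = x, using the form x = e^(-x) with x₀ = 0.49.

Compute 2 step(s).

Equation: e^(-x) = x
Fixed-point form: x = e^(-x)
x₀ = 0.49

x_1 = g(0.490000) = 0.612626
x_2 = g(0.612626) = 0.541926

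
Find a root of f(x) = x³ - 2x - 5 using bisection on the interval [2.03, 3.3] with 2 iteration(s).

f(x) = x³ - 2x - 5
Initial interval: [2.03, 3.3]

Iteration 1:
  c_1 = (2.030000 + 3.300000)/2 = 2.665000
  f(c_1) = f(2.665000) = 8.597430
  f(a) × f(c) < 0, new interval: [2.030000, 2.665000]
Iteration 2:
  c_2 = (2.030000 + 2.665000)/2 = 2.347500
  f(c_2) = f(2.347500) = 3.241500
  f(a) × f(c) < 0, new interval: [2.030000, 2.347500]

After 2 iteration(s), the approximation is c_2 = 2.347500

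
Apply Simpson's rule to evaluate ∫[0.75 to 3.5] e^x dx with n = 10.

f(x) = e^x
a = 0.75, b = 3.5, n = 10
h = (b - a)/n = 0.275000

Simpson's rule: (h/3)[f(x₀) + 4f(x₁) + 2f(x₂) + ... + f(xₙ)]

x_0 = 0.7500, f(x_0) = 2.117000, coefficient = 1
x_1 = 1.0250, f(x_1) = 2.787095, coefficient = 4
x_2 = 1.3000, f(x_2) = 3.669297, coefficient = 2
x_3 = 1.5750, f(x_3) = 4.830742, coefficient = 4
x_4 = 1.8500, f(x_4) = 6.359820, coefficient = 2
x_5 = 2.1250, f(x_5) = 8.372897, coefficient = 4
x_6 = 2.4000, f(x_6) = 11.023176, coefficient = 2
x_7 = 2.6750, f(x_7) = 14.512350, coefficient = 4
x_8 = 2.9500, f(x_8) = 19.105954, coefficient = 2
x_9 = 3.2250, f(x_9) = 25.153574, coefficient = 4
x_10 = 3.5000, f(x_10) = 33.115452, coefficient = 1

I ≈ (0.275000/3) × 338.175579 = 30.999428
Exact value: 30.998452
Error: 0.000976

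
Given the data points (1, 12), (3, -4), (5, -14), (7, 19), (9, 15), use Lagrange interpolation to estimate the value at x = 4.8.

Lagrange interpolation formula:
P(x) = Σ yᵢ × Lᵢ(x)
where Lᵢ(x) = Π_{j≠i} (x - xⱼ)/(xᵢ - xⱼ)

L_0(4.8) = (4.8 - 3)/(1 - 3) × (4.8 - 5)/(1 - 5) × (4.8 - 7)/(1 - 7) × (4.8 - 9)/(1 - 9) = -0.008663
L_1(4.8) = (4.8 - 1)/(3 - 1) × (4.8 - 5)/(3 - 5) × (4.8 - 7)/(3 - 7) × (4.8 - 9)/(3 - 9) = 0.073150
L_2(4.8) = (4.8 - 1)/(5 - 1) × (4.8 - 3)/(5 - 3) × (4.8 - 7)/(5 - 7) × (4.8 - 9)/(5 - 9) = 0.987525
L_3(4.8) = (4.8 - 1)/(7 - 1) × (4.8 - 3)/(7 - 3) × (4.8 - 5)/(7 - 5) × (4.8 - 9)/(7 - 9) = -0.059850
L_4(4.8) = (4.8 - 1)/(9 - 1) × (4.8 - 3)/(9 - 3) × (4.8 - 5)/(9 - 5) × (4.8 - 7)/(9 - 7) = 0.007838

P(4.8) = 12×L_0(4.8) + (-4)×L_1(4.8) + (-14)×L_2(4.8) + 19×L_3(4.8) + 15×L_4(4.8)
P(4.8) = -15.241487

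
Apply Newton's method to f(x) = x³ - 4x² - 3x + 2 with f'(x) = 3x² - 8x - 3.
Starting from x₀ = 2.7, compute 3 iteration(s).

f(x) = x³ - 4x² - 3x + 2
f'(x) = 3x² - 8x - 3
x₀ = 2.7

Newton-Raphson formula: x_{n+1} = x_n - f(x_n)/f'(x_n)

Iteration 1:
  f(2.700000) = -15.577000
  f'(2.700000) = -2.730000
  x_1 = 2.700000 - (-15.577000)/(-2.730000) = -3.005861
Iteration 2:
  f(-3.005861) = -52.281765
  f'(-3.005861) = 48.152484
  x_2 = -3.005861 - (-52.281765)/48.152484 = -1.920107
Iteration 3:
  f(-1.920107) = -14.065983
  f'(-1.920107) = 23.421279
  x_3 = -1.920107 - (-14.065983)/23.421279 = -1.319542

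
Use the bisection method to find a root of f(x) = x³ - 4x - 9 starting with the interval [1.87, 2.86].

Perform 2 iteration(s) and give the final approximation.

f(x) = x³ - 4x - 9
Initial interval: [1.87, 2.86]

Iteration 1:
  c_1 = (1.870000 + 2.860000)/2 = 2.365000
  f(c_1) = f(2.365000) = -5.232023
  f(a) × f(c) ≥ 0, new interval: [2.365000, 2.860000]
Iteration 2:
  c_2 = (2.365000 + 2.860000)/2 = 2.612500
  f(c_2) = f(2.612500) = -1.619279
  f(a) × f(c) ≥ 0, new interval: [2.612500, 2.860000]

After 2 iteration(s), the approximation is c_2 = 2.612500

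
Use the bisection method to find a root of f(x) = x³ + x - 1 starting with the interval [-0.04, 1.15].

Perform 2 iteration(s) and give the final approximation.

f(x) = x³ + x - 1
Initial interval: [-0.04, 1.15]

Iteration 1:
  c_1 = (-0.040000 + 1.150000)/2 = 0.555000
  f(c_1) = f(0.555000) = -0.274046
  f(a) × f(c) ≥ 0, new interval: [0.555000, 1.150000]
Iteration 2:
  c_2 = (0.555000 + 1.150000)/2 = 0.852500
  f(c_2) = f(0.852500) = 0.472060
  f(a) × f(c) < 0, new interval: [0.555000, 0.852500]

After 2 iteration(s), the approximation is c_2 = 0.852500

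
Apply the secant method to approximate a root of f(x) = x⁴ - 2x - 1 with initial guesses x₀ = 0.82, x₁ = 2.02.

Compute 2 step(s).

f(x) = x⁴ - 2x - 1
x₀ = 0.82, x₁ = 2.02

Secant formula: x_{n+1} = x_n - f(x_n)(x_n - x_{n-1})/(f(x_n) - f(x_{n-1}))

Iteration 1:
  f(0.820000) = -2.187878
  f(2.020000) = 11.609664
  x_2 = 2.020000 - 11.609664×(2.020000 - 0.820000)/(11.609664 - (-2.187878))
       = 1.010284
Iteration 2:
  f(2.020000) = 11.609664
  f(1.010284) = -1.978793
  x_3 = 1.010284 - (-1.978793)×(1.010284 - 2.020000)/(-1.978793 - 11.609664)
       = 1.157322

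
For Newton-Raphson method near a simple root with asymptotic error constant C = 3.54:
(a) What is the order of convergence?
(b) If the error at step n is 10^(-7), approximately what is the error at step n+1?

(a) Newton-Raphson has quadratic (order 2) convergence near simple roots.
    This means |e_{n+1}| ≈ C|e_n|².

(b) With |e_n| = 10^(-7) and C = 3.54:
    |e_{n+1}| ≈ 3.54 × (10^(-7))² = 3.54 × 10^(-14)

(a) 2 (quadratic); (b) |e_{n+1}| ≈ 3.540e-14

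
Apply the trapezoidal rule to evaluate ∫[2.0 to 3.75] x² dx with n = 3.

f(x) = x²
a = 2.0, b = 3.75, n = 3
h = (b - a)/n = 0.583333

Trapezoidal rule: (h/2)[f(x₀) + 2f(x₁) + 2f(x₂) + ... + f(xₙ)]

x_0 = 2.0000, f(x_0) = 4.000000, coefficient = 1
x_1 = 2.5833, f(x_1) = 6.673611, coefficient = 2
x_2 = 3.1667, f(x_2) = 10.027778, coefficient = 2
x_3 = 3.7500, f(x_3) = 14.062500, coefficient = 1

I ≈ (0.583333/2) × 51.465278 = 15.010706
Exact value: 14.911458
Error: 0.099248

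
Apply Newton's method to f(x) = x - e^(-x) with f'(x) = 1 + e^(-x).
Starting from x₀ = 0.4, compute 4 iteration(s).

f(x) = x - e^(-x)
f'(x) = 1 + e^(-x)
x₀ = 0.4

Newton-Raphson formula: x_{n+1} = x_n - f(x_n)/f'(x_n)

Iteration 1:
  f(0.400000) = -0.270320
  f'(0.400000) = 1.670320
  x_1 = 0.400000 - (-0.270320)/1.670320 = 0.561837
Iteration 2:
  f(0.561837) = -0.008323
  f'(0.561837) = 1.570161
  x_2 = 0.561837 - (-0.008323)/1.570161 = 0.567138
Iteration 3:
  f(0.567138) = -0.000008
  f'(0.567138) = 1.567146
  x_3 = 0.567138 - (-0.000008)/1.567146 = 0.567143
Iteration 4:
  f(0.567143) = 0.000000
  f'(0.567143) = 1.567143
  x_4 = 0.567143 - 0.000000/1.567143 = 0.567143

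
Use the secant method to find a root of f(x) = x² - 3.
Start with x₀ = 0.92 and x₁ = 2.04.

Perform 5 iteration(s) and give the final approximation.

f(x) = x² - 3
x₀ = 0.92, x₁ = 2.04

Secant formula: x_{n+1} = x_n - f(x_n)(x_n - x_{n-1})/(f(x_n) - f(x_{n-1}))

Iteration 1:
  f(0.920000) = -2.153600
  f(2.040000) = 1.161600
  x_2 = 2.040000 - 1.161600×(2.040000 - 0.920000)/(1.161600 - (-2.153600))
       = 1.647568
Iteration 2:
  f(2.040000) = 1.161600
  f(1.647568) = -0.285521
  x_3 = 1.647568 - (-0.285521)×(1.647568 - 2.040000)/(-0.285521 - 1.161600)
       = 1.724996
Iteration 3:
  f(1.647568) = -0.285521
  f(1.724996) = -0.024390
  x_4 = 1.724996 - (-0.024390)×(1.724996 - 1.647568)/(-0.024390 - (-0.285521))
       = 1.732228
Iteration 4:
  f(1.724996) = -0.024390
  f(1.732228) = 0.000612
  x_5 = 1.732228 - 0.000612×(1.732228 - 1.724996)/(0.000612 - (-0.024390))
       = 1.732050
Iteration 5:
  f(1.732228) = 0.000612
  f(1.732050) = -0.000001
  x_6 = 1.732050 - (-0.000001)×(1.732050 - 1.732228)/(-0.000001 - 0.000612)
       = 1.732051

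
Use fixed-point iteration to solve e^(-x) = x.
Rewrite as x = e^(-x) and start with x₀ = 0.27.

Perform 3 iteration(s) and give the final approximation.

Equation: e^(-x) = x
Fixed-point form: x = e^(-x)
x₀ = 0.27

x_1 = g(0.270000) = 0.763379
x_2 = g(0.763379) = 0.466089
x_3 = g(0.466089) = 0.627452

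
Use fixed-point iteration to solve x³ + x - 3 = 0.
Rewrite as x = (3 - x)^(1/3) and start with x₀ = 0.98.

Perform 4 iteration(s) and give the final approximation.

Equation: x³ + x - 3 = 0
Fixed-point form: x = (3 - x)^(1/3)
x₀ = 0.98

x_1 = g(0.980000) = 1.264107
x_2 = g(1.264107) = 1.201824
x_3 = g(1.201824) = 1.216029
x_4 = g(1.216029) = 1.212819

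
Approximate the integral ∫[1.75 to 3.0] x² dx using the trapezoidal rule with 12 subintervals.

f(x) = x²
a = 1.75, b = 3.0, n = 12
h = (b - a)/n = 0.104167

Trapezoidal rule: (h/2)[f(x₀) + 2f(x₁) + 2f(x₂) + ... + f(xₙ)]

x_0 = 1.7500, f(x_0) = 3.062500, coefficient = 1
x_1 = 1.8542, f(x_1) = 3.437934, coefficient = 2
x_2 = 1.9583, f(x_2) = 3.835069, coefficient = 2
x_3 = 2.0625, f(x_3) = 4.253906, coefficient = 2
x_4 = 2.1667, f(x_4) = 4.694444, coefficient = 2
x_5 = 2.2708, f(x_5) = 5.156684, coefficient = 2
x_6 = 2.3750, f(x_6) = 5.640625, coefficient = 2
x_7 = 2.4792, f(x_7) = 6.146267, coefficient = 2
x_8 = 2.5833, f(x_8) = 6.673611, coefficient = 2
x_9 = 2.6875, f(x_9) = 7.222656, coefficient = 2
x_10 = 2.7917, f(x_10) = 7.793403, coefficient = 2
x_11 = 2.8958, f(x_11) = 8.385851, coefficient = 2
x_12 = 3.0000, f(x_12) = 9.000000, coefficient = 1

I ≈ (0.104167/2) × 138.543403 = 7.215802
Exact value: 7.213542
Error: 0.002261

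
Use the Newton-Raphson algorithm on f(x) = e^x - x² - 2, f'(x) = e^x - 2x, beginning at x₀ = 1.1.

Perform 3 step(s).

f(x) = e^x - x² - 2
f'(x) = e^x - 2x
x₀ = 1.1

Newton-Raphson formula: x_{n+1} = x_n - f(x_n)/f'(x_n)

Iteration 1:
  f(1.100000) = -0.205834
  f'(1.100000) = 0.804166
  x_1 = 1.100000 - (-0.205834)/0.804166 = 1.355960
Iteration 2:
  f(1.355960) = 0.041856
  f'(1.355960) = 1.168564
  x_2 = 1.355960 - 0.041856/1.168564 = 1.320141
Iteration 3:
  f(1.320141) = 0.001177
  f'(1.320141) = 1.103667
  x_3 = 1.320141 - 0.001177/1.103667 = 1.319075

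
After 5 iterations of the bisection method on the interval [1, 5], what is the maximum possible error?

Bisection error bound: |error| ≤ (b-a)/2^n
|error| ≤ (5 - 1)/2^5 = 4/2^5
|error| ≤ 0.1250000000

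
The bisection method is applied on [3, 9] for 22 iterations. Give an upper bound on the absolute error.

Bisection error bound: |error| ≤ (b-a)/2^n
|error| ≤ (9 - 3)/2^22 = 6/2^22
|error| ≤ 0.0000014305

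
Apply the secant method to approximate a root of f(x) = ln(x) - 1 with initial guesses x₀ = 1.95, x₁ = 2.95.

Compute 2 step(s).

f(x) = ln(x) - 1
x₀ = 1.95, x₁ = 2.95

Secant formula: x_{n+1} = x_n - f(x_n)(x_n - x_{n-1})/(f(x_n) - f(x_{n-1}))

Iteration 1:
  f(1.950000) = -0.332171
  f(2.950000) = 0.081805
  x_2 = 2.950000 - 0.081805×(2.950000 - 1.950000)/(0.081805 - (-0.332171))
       = 2.752391
Iteration 2:
  f(2.950000) = 0.081805
  f(2.752391) = 0.012470
  x_3 = 2.752391 - 0.012470×(2.752391 - 2.950000)/(0.012470 - 0.081805)
       = 2.716851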